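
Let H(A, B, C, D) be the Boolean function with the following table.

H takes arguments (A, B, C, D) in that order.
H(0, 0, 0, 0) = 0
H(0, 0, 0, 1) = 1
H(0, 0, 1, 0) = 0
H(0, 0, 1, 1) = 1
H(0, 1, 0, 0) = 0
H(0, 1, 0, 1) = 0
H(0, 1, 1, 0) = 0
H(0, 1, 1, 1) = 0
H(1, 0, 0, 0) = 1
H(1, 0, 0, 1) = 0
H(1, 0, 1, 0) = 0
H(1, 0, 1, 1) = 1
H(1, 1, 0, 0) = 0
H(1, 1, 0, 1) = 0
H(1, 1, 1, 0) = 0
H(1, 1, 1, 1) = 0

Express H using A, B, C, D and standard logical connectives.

The 1-rows are (0,0,0,1), (0,0,1,1), (1,0,0,0), (1,0,1,1). Each contributes one minterm — ¬A·¬B·¬C·D; ¬A·¬B·C·D; A·¬B·¬C·¬D; A·¬B·C·D — and their disjunction is a sum-of-products form of H.

H(A, B, C, D) = (((((¬A ∧ ¬B) ∧ ¬C) ∧ D) ∨ (((¬A ∧ ¬B) ∧ C) ∧ D)) ∨ (((A ∧ ¬B) ∧ ¬C) ∧ ¬D)) ∨ (((A ∧ ¬B) ∧ C) ∧ D)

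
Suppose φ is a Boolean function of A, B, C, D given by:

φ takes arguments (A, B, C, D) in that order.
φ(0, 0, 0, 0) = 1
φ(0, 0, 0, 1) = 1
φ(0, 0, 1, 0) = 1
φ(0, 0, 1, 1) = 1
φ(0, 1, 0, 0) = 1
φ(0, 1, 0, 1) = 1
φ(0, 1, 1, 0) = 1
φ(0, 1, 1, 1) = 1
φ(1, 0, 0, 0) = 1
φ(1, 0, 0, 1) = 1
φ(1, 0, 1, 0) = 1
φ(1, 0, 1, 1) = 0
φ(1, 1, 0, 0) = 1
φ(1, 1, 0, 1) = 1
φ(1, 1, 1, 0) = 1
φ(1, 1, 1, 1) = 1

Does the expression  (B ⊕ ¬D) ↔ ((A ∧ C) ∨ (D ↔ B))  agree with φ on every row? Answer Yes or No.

No

Test each input against both φ and the formula:
  A=0, B=0, C=0, D=0: formula gives 1, φ = 1 ✓
  A=0, B=0, C=0, D=1: formula gives 1, φ = 1 ✓
  A=0, B=0, C=1, D=0: formula gives 1, φ = 1 ✓
  A=0, B=0, C=1, D=1: formula gives 1, φ = 1 ✓
  …
  A=1, B=1, C=1, D=0: formula gives 0, but φ = 1 ✗
Row (1,1,1,0) is a counterexample, so the formula is not equivalent to φ.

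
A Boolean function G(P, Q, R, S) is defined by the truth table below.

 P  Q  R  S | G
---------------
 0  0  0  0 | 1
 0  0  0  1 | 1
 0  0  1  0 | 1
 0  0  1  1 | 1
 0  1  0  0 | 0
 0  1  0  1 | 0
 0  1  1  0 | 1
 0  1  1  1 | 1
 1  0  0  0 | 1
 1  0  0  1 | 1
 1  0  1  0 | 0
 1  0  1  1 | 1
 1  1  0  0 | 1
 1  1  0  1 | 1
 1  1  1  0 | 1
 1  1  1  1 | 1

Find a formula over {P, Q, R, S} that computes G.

The 0-rows are (0,1,0,0), (0,1,0,1), (1,0,1,0). Take each as a conjunction (¬P·Q·¬R·¬S, ¬P·Q·¬R·S, P·¬Q·R·¬S), form their disjunction, and complement — that gives a formula that is 1 everywhere G is.

G(P, Q, R, S) = (((((P' · Q) · R') · S') + (((P' · Q) · R') · S)) + (((P · Q') · R) · S'))'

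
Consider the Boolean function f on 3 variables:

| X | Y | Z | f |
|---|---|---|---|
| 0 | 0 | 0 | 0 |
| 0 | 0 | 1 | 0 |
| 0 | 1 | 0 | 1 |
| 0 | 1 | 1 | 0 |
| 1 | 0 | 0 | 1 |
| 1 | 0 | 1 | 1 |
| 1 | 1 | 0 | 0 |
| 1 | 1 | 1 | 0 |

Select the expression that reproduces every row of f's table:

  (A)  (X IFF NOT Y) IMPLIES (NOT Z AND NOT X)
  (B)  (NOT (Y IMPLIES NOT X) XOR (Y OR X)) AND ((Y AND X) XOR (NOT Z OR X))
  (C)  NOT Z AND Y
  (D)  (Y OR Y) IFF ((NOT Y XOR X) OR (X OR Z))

(A): at (0,0,0) it gives 1, but f = 0 — eliminated.
(C): at (1,0,0) it gives 0, but f = 1 — eliminated.
(D): at (0,1,0) it gives 0, but f = 1 — eliminated.
(B) is the remaining candidate, and it agrees with f on all 8 inputs.

B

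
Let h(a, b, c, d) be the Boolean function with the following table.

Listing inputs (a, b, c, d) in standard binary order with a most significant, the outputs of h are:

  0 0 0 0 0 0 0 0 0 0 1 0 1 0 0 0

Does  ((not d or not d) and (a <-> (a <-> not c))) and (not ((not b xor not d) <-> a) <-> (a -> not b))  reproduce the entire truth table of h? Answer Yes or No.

Test each input against both h and the formula:
  a=0, b=0, c=0, d=0: formula gives 0, h = 0 ✓
  a=0, b=0, c=0, d=1: formula gives 0, h = 0 ✓
  a=0, b=0, c=1, d=0: formula gives 0, h = 0 ✓
  a=0, b=0, c=1, d=1: formula gives 0, h = 0 ✓
  a=0, b=1, c=0, d=0: formula gives 1, but h = 0 ✗
A single disagreement suffices: at (0,1,0,0) they differ, so the formula does not compute h.

No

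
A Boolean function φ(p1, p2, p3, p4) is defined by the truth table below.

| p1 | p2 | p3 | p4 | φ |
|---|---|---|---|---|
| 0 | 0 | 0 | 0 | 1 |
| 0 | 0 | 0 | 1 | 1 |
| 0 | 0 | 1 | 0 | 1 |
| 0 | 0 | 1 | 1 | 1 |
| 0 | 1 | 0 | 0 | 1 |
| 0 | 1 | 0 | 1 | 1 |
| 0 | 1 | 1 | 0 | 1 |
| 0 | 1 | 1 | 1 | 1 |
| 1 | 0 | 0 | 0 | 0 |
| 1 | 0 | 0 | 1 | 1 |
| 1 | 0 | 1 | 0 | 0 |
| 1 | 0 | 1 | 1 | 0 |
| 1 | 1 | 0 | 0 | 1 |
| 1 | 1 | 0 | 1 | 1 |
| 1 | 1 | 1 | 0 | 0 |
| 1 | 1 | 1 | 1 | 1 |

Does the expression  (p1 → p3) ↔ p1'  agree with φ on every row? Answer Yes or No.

Check the formula against φ row by row:
  p1=0, p2=0, p3=0, p4=0: formula gives 1, φ = 1 ✓
  p1=0, p2=0, p3=0, p4=1: formula gives 1, φ = 1 ✓
  p1=0, p2=0, p3=1, p4=0: formula gives 1, φ = 1 ✓
  p1=0, p2=0, p3=1, p4=1: formula gives 1, φ = 1 ✓
  …
  p1=1, p2=0, p3=0, p4=0: formula gives 1, but φ = 0 ✗
Since they disagree at (1,0,0,0), the expression is not a correct formula for φ.

No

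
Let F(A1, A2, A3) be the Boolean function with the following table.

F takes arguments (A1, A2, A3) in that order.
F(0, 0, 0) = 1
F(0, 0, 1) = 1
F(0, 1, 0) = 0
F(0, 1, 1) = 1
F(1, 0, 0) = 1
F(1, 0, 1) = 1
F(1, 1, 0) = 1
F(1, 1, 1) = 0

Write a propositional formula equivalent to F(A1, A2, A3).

F(A1, A2, A3) = ~(((~A1 & A2) & ~A3) | ((A1 & A2) & A3))

There are just 2 zero rows: (0,1,0), (1,1,1). Their minterms are ¬A1·A2·¬A3, A1·A2·A3; the OR of those covers precisely the 0-outputs, and negating it yields F.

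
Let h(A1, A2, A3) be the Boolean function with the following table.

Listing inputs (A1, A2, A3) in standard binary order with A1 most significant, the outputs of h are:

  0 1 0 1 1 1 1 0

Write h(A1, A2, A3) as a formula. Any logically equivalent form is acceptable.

h(A1, A2, A3) = ¬((((¬A1 ∧ ¬A2) ∧ ¬A3) ∨ ((¬A1 ∧ A2) ∧ ¬A3)) ∨ ((A1 ∧ A2) ∧ A3))

h is 0 on only 3 rows — (0,0,0), (0,1,0), (1,1,1). Writing each as a minterm (¬A1·¬A2·¬A3, ¬A1·A2·¬A3, A1·A2·A3) and OR-ing them characterizes exactly where h=0, so h is the negation of that disjunction.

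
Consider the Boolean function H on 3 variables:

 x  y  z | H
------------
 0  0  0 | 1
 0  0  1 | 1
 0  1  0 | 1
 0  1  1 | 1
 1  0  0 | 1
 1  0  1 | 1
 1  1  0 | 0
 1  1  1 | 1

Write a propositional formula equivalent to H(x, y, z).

Only row (1,1,0) gives 0. So H is 1 everywhere except there — the complement of the minterm x·y·¬z.

H(x, y, z) = not ((x and y) and not z)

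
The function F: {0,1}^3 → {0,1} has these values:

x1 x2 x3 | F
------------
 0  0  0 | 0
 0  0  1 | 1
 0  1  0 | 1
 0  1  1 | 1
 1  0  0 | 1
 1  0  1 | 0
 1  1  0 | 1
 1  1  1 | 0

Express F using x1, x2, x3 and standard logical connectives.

F(x1, x2, x3) = NOT ((((NOT x1 AND NOT x2) AND NOT x3) OR ((x1 AND NOT x2) AND x3)) OR ((x1 AND x2) AND x3))

F is 0 on only 3 rows — (0,0,0), (1,0,1), (1,1,1). Writing each as a minterm (¬x1·¬x2·¬x3, x1·¬x2·x3, x1·x2·x3) and OR-ing them characterizes exactly where F=0, so F is the negation of that disjunction.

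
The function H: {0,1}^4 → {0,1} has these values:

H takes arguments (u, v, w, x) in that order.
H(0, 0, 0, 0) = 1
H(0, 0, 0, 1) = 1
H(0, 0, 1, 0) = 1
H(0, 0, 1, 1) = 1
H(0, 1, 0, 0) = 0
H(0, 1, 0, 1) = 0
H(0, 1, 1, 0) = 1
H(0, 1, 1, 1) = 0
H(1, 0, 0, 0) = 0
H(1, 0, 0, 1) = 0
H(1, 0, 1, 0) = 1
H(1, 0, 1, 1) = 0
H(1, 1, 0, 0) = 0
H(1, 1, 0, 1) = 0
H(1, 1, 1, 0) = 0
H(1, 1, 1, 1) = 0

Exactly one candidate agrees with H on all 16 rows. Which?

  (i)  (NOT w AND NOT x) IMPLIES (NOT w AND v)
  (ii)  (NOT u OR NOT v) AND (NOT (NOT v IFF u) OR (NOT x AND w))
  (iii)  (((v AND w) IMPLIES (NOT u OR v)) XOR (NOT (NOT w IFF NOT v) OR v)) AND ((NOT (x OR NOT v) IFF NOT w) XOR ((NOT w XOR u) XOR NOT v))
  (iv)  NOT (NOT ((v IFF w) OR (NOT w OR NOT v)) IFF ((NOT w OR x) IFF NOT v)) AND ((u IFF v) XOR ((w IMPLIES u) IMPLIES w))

(i) disagrees with H on (0,0,0,0) (formula → 0, table → 1); rule it out.
(iii) disagrees with H on (0,0,0,0) (formula → 0, table → 1); rule it out.
(iv) disagrees with H on (0,0,1,0) (formula → 0, table → 1); rule it out.
Only (ii) survives; checking it on all 16 rows confirms it matches H.

ii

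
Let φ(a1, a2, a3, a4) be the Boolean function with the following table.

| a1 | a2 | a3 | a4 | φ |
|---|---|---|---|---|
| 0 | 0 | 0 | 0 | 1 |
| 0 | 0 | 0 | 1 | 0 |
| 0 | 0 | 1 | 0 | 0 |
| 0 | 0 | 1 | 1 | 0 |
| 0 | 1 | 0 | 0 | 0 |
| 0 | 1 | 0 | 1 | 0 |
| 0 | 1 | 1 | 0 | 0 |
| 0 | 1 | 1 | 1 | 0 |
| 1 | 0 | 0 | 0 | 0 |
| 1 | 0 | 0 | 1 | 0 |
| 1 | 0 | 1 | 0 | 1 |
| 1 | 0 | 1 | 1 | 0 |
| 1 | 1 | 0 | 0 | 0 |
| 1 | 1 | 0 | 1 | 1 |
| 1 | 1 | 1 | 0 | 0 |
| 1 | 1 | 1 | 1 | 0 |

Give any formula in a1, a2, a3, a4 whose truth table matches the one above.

φ(a1, a2, a3, a4) = ((((NOT a1 AND NOT a2) AND NOT a3) AND NOT a4) OR (((a1 AND NOT a2) AND a3) AND NOT a4)) OR (((a1 AND a2) AND NOT a3) AND a4)

Collect the rows where φ=1 — (0,0,0,0), (1,0,1,0), (1,1,0,1) — and write one minterm per row: ¬a1·¬a2·¬a3·¬a4, a1·¬a2·a3·¬a4, a1·a2·¬a3·a4. Their union (logical OR) reproduces the table exactly.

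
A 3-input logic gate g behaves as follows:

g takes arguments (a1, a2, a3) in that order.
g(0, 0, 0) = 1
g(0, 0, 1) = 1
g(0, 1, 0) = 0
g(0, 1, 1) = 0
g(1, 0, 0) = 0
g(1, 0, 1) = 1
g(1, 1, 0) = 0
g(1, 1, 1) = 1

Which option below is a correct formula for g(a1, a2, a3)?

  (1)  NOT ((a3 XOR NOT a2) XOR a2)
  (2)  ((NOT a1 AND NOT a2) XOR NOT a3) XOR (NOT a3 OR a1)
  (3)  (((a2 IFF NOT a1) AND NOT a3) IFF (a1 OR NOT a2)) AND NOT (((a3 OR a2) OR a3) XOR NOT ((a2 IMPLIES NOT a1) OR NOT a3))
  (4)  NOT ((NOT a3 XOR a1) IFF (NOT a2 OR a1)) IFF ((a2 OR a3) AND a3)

2

(1) disagrees with g on (0,0,0) (formula → 0, table → 1); rule it out.
(3) disagrees with g on (0,0,0) (formula → 0, table → 1); rule it out.
(4) disagrees with g on (1,0,1) (formula → 0, table → 1); rule it out.
Only (2) survives; checking it on all 8 rows confirms it matches g.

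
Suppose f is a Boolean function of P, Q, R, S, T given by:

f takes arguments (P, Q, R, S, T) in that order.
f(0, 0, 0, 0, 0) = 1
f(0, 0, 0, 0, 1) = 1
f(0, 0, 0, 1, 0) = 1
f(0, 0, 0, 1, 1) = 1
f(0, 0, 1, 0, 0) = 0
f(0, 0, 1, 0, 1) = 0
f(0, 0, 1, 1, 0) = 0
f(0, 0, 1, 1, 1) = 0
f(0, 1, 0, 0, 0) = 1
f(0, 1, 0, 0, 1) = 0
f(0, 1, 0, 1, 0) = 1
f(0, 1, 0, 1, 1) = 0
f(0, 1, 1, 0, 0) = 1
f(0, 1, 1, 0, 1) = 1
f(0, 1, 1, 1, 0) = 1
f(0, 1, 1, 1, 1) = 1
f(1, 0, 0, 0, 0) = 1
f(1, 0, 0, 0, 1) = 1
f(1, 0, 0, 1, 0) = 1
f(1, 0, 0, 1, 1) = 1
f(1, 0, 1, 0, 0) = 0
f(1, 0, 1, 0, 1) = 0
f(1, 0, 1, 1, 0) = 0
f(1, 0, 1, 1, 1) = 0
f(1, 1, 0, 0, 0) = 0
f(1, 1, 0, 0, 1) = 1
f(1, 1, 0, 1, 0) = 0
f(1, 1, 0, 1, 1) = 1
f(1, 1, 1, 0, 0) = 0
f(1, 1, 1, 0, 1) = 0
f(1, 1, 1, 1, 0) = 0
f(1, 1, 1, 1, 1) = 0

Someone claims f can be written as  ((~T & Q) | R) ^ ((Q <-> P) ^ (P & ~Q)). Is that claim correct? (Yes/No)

Yes

Check the formula against f row by row:
  P=0, Q=0, R=0, S=0, T=0: formula gives 1, f = 1 ✓
  P=0, Q=0, R=0, S=0, T=1: formula gives 1, f = 1 ✓
  P=0, Q=0, R=0, S=1, T=0: formula gives 1, f = 1 ✓
  P=0, Q=0, R=0, S=1, T=1: formula gives 1, f = 1 ✓
  … (the remaining 28 rows also agree.)
Every row agrees, so the formula is equivalent.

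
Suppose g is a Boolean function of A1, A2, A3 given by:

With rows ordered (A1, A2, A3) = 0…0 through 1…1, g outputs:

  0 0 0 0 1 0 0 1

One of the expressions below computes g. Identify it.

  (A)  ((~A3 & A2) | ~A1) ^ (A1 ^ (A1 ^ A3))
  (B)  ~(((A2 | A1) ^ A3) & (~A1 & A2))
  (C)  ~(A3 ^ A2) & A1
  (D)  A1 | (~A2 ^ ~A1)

(A) disagrees with g on (0,0,0) (formula → 1, table → 0); rule it out.
(B) disagrees with g on (0,0,0) (formula → 1, table → 0); rule it out.
(D) disagrees with g on (0,1,0) (formula → 1, table → 0); rule it out.
(C) is the remaining candidate, and it agrees with g on all 8 inputs.

C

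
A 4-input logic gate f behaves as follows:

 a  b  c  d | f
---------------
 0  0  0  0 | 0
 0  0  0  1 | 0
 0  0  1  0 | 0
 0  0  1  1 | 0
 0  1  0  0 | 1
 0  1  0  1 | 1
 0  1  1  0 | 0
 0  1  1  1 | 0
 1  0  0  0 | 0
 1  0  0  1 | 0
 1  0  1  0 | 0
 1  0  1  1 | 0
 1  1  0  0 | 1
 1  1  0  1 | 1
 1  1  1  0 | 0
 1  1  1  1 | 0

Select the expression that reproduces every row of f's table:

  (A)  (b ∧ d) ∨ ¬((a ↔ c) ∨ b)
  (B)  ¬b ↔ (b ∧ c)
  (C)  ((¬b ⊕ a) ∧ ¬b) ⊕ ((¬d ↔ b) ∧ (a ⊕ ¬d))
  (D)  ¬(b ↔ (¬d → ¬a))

(A) disagrees with f on (0,0,1,0) (formula → 1, table → 0); rule it out.
(C) disagrees with f on (0,0,0,0) (formula → 1, table → 0); rule it out.
(D) disagrees with f on (0,0,0,0) (formula → 1, table → 0); rule it out.
That leaves (B). Evaluating it on every row reproduces the table of f exactly.

B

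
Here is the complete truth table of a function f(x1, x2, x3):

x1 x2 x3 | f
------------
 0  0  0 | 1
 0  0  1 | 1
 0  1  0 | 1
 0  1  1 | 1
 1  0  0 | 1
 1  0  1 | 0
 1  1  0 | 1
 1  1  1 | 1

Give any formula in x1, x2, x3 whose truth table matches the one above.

f(x1, x2, x3) = ((x1 · x2') · x3)'

f is 0 on exactly one input, (1,0,1), whose minterm is x1·¬x2·x3. So f is the negation of that single conjunction.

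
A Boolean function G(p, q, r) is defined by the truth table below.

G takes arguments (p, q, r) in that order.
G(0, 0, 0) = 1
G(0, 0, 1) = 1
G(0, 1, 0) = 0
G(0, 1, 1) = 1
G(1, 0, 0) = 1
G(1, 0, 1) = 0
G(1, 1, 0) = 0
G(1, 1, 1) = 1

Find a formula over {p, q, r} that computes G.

G(p, q, r) = ((((p' · q) · r') + ((p · q') · r)) + ((p · q) · r'))'

The 0-rows are (0,1,0), (1,0,1), (1,1,0). Take each as a conjunction (¬p·q·¬r, p·¬q·r, p·q·¬r), form their disjunction, and complement — that gives a formula that is 1 everywhere G is.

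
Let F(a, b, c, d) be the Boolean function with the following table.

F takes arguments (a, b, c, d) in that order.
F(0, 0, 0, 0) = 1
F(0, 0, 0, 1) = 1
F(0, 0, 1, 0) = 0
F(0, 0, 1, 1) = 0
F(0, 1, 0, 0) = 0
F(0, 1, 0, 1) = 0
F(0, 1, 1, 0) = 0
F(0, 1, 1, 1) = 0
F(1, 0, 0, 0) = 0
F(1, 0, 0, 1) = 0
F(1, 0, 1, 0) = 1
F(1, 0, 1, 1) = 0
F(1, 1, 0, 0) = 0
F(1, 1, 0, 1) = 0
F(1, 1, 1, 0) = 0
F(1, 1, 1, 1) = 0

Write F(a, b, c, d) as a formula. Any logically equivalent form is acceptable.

Collect the rows where F=1 — (0,0,0,0), (0,0,0,1), (1,0,1,0) — and write one minterm per row: ¬a·¬b·¬c·¬d, ¬a·¬b·¬c·d, a·¬b·c·¬d. Their union (logical OR) reproduces the table exactly.

F(a, b, c, d) = ((((~a & ~b) & ~c) & ~d) | (((~a & ~b) & ~c) & d)) | (((a & ~b) & c) & ~d)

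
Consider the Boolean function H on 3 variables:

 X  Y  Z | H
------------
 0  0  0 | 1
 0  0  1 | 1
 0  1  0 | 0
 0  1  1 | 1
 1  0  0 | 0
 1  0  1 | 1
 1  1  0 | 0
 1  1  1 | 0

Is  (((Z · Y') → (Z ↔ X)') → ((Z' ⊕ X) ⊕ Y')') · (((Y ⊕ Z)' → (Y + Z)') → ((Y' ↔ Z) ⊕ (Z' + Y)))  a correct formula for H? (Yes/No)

No

Check the formula against H row by row:
  X=0, Y=0, Z=0: formula gives 1, H = 1 ✓
  X=0, Y=0, Z=1: formula gives 0, but H = 1 ✗
A single disagreement suffices: at (0,0,1) they differ, so the formula does not compute H.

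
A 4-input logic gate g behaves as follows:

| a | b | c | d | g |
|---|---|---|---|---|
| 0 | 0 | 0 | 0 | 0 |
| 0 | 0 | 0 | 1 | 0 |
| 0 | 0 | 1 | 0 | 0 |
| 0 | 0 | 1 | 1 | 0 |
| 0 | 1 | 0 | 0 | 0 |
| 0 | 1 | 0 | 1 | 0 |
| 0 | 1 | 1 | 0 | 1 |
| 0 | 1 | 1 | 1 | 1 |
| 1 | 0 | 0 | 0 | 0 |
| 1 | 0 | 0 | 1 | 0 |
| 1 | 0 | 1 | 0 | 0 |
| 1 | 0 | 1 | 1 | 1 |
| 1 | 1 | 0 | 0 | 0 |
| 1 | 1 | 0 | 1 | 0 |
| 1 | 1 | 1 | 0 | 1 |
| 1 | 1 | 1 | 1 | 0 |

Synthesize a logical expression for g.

The 1-rows are (0,1,1,0), (0,1,1,1), (1,0,1,1), (1,1,1,0). Each contributes one minterm — ¬a·b·c·¬d; ¬a·b·c·d; a·¬b·c·d; a·b·c·¬d — and their disjunction is a sum-of-products form of g.

g(a, b, c, d) = (((((¬a ∧ b) ∧ c) ∧ ¬d) ∨ (((¬a ∧ b) ∧ c) ∧ d)) ∨ (((a ∧ ¬b) ∧ c) ∧ d)) ∨ (((a ∧ b) ∧ c) ∧ ¬d)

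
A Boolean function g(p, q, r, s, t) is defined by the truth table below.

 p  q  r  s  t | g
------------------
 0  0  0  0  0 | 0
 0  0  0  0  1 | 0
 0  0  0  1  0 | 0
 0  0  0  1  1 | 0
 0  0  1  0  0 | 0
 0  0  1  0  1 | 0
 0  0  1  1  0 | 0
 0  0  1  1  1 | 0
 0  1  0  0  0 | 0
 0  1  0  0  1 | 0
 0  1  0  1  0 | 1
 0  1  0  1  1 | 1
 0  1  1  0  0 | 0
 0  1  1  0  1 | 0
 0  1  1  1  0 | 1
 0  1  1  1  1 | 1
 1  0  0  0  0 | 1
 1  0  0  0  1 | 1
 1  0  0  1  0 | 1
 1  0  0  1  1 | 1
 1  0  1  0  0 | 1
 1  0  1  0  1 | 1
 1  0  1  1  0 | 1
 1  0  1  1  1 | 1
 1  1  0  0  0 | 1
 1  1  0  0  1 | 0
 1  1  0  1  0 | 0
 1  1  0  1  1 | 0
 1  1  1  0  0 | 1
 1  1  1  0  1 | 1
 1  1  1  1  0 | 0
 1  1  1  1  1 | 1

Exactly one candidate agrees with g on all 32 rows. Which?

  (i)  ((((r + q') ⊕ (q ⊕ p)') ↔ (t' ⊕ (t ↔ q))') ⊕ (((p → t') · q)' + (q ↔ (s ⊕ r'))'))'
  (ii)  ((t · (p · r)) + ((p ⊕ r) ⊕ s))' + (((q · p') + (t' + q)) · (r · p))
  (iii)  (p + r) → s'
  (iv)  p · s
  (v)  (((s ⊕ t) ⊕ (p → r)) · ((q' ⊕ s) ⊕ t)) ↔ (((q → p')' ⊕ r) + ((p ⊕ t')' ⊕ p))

i

(ii) disagrees with g on (0,0,0,0,0) (formula → 1, table → 0); rule it out.
(iii) disagrees with g on (0,0,0,0,0) (formula → 1, table → 0); rule it out.
(iv) disagrees with g on (0,1,0,1,0) (formula → 0, table → 1); rule it out.
(v) disagrees with g on (0,0,0,1,0) (formula → 1, table → 0); rule it out.
Only (i) survives; checking it on all 32 rows confirms it matches g.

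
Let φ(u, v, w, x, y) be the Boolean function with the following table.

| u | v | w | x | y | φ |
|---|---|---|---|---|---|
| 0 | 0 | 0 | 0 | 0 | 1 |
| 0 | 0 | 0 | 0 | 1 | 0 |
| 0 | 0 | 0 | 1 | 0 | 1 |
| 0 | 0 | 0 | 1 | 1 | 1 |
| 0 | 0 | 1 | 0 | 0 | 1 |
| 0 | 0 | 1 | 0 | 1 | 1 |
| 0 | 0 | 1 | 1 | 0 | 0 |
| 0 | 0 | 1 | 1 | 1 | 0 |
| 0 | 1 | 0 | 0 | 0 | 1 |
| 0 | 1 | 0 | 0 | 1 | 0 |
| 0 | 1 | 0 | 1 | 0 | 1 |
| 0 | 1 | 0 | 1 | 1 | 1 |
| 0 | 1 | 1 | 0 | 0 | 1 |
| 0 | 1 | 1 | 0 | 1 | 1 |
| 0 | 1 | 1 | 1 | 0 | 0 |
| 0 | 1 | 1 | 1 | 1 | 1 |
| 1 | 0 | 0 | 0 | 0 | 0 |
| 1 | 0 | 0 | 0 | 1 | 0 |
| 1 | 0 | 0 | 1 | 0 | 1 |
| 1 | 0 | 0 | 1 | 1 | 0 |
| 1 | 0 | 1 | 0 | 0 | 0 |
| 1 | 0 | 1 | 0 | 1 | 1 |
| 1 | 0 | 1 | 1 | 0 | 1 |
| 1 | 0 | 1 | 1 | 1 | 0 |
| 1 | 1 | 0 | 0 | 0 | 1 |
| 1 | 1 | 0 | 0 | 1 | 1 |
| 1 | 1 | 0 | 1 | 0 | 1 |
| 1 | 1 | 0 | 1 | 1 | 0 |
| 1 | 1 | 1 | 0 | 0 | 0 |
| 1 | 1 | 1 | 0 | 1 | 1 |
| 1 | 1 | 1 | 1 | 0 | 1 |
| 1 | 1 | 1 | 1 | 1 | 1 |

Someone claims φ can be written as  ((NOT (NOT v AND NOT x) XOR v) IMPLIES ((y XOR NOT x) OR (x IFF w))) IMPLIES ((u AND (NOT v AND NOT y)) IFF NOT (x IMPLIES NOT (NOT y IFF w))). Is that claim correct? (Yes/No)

Check the formula against φ row by row:
  u=0, v=0, w=0, x=0, y=0: formula gives 1, φ = 1 ✓
  u=0, v=0, w=0, x=0, y=1: formula gives 1, but φ = 0 ✗
Since they disagree at (0,0,0,0,1), the expression is not a correct formula for φ.

No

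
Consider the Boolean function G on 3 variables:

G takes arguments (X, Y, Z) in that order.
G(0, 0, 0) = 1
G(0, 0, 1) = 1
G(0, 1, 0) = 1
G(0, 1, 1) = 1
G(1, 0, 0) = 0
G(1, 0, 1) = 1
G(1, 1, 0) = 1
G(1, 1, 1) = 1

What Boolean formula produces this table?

G(X, Y, Z) = not ((X and not Y) and not Z)

G is 0 on exactly one input, (1,0,0), whose minterm is X·¬Y·¬Z. So G is the negation of that single conjunction.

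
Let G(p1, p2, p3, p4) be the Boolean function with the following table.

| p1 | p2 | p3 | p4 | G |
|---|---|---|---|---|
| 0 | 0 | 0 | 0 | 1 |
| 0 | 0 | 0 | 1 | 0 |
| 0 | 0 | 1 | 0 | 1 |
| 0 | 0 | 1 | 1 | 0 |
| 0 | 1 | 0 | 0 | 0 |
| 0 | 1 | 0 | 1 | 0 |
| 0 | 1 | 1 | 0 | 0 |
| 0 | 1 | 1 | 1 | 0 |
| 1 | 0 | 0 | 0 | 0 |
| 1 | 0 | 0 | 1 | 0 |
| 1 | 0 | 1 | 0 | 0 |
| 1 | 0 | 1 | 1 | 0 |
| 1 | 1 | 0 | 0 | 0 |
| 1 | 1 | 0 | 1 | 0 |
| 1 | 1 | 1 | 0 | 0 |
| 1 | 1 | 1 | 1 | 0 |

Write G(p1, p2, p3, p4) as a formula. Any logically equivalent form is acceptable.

Collect the rows where G=1 — (0,0,0,0), (0,0,1,0) — and write one minterm per row: ¬p1·¬p2·¬p3·¬p4, ¬p1·¬p2·p3·¬p4. Their union (logical OR) reproduces the table exactly.

G(p1, p2, p3, p4) = (((p1' · p2') · p3') · p4') + (((p1' · p2') · p3) · p4')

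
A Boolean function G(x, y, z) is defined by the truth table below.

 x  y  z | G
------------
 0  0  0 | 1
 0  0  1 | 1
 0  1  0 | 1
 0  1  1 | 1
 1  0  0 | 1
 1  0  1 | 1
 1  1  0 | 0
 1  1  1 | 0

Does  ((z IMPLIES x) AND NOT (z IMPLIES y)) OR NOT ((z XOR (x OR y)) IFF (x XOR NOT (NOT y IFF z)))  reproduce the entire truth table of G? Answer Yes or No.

Test each input against both G and the formula:
  x=0, y=0, z=0: formula gives 1, G = 1 ✓
  x=0, y=0, z=1: formula gives 1, G = 1 ✓
  x=0, y=1, z=0: formula gives 1, G = 1 ✓
  x=0, y=1, z=1: formula gives 1, G = 1 ✓
  x=1, y=0, z=0: formula gives 1, G = 1 ✓
  …and likewise for the remaining 3 rows.
All 8 rows match — the expression computes G exactly.

Yes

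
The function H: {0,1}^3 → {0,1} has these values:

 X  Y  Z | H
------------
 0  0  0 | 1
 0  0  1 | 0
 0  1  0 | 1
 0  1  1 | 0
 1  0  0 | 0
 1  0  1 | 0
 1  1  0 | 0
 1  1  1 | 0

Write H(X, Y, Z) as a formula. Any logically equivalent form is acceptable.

Collect the rows where H=1 — (0,0,0), (0,1,0) — and write one minterm per row: ¬X·¬Y·¬Z, ¬X·Y·¬Z. Their union (logical OR) reproduces the table exactly.

H(X, Y, Z) = ((not X and not Y) and not Z) or ((not X and Y) and not Z)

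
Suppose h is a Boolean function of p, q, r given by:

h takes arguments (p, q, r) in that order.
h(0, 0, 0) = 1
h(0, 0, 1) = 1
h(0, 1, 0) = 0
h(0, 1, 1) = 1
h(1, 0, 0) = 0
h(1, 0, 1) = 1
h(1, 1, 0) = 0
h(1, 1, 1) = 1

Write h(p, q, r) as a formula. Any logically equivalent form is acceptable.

h(p, q, r) = not ((((not p and q) and not r) or ((p and not q) and not r)) or ((p and q) and not r))

The 0-rows are (0,1,0), (1,0,0), (1,1,0). Take each as a conjunction (¬p·q·¬r, p·¬q·¬r, p·q·¬r), form their disjunction, and complement — that gives a formula that is 1 everywhere h is.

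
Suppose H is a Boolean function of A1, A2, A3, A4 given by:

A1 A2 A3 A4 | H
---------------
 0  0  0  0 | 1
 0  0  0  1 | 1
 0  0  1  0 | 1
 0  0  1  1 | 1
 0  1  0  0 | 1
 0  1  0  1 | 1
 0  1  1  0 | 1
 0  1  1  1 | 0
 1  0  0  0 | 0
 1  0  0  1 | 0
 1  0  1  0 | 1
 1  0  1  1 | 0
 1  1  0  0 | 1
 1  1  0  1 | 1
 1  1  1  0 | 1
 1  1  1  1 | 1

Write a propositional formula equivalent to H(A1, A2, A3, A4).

H(A1, A2, A3, A4) = ¬((((((¬A1 ∧ A2) ∧ A3) ∧ A4) ∨ (((A1 ∧ ¬A2) ∧ ¬A3) ∧ ¬A4)) ∨ (((A1 ∧ ¬A2) ∧ ¬A3) ∧ A4)) ∨ (((A1 ∧ ¬A2) ∧ A3) ∧ A4))

H is 0 on only 4 rows — (0,1,1,1), (1,0,0,0), (1,0,0,1), (1,0,1,1). Writing each as a minterm (¬A1·A2·A3·A4, A1·¬A2·¬A3·¬A4, A1·¬A2·¬A3·A4, A1·¬A2·A3·A4) and OR-ing them characterizes exactly where H=0, so H is the negation of that disjunction.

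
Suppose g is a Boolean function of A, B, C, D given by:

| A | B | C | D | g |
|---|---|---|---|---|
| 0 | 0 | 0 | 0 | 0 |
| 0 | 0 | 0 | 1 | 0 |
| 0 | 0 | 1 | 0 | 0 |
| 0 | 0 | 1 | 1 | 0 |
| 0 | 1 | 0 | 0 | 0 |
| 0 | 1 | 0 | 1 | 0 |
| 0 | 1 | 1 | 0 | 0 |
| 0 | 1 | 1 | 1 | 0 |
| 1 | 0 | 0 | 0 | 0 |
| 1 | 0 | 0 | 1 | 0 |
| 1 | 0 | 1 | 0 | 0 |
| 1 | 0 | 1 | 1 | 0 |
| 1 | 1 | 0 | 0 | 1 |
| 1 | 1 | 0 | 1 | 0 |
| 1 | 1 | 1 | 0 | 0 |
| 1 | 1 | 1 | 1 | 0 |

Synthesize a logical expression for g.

g(A, B, C, D) = ((A · B) · C') · D'

Only row (1,1,0,0) gives 1. That row's minterm A·B·¬C·¬D is g directly.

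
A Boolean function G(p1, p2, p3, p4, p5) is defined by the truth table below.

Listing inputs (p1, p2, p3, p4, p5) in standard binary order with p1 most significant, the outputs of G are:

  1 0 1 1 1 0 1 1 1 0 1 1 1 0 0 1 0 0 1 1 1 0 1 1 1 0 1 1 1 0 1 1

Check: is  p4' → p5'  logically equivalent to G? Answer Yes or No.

No

Evaluate p4' → p5' on each row and compare to G:
  p1=0, p2=0, p3=0, p4=0, p5=0: formula gives 1, G = 1 ✓
  p1=0, p2=0, p3=0, p4=0, p5=1: formula gives 0, G = 0 ✓
  p1=0, p2=0, p3=0, p4=1, p5=0: formula gives 1, G = 1 ✓
  p1=0, p2=0, p3=0, p4=1, p5=1: formula gives 1, G = 1 ✓
  …
  p1=0, p2=1, p3=1, p4=1, p5=0: formula gives 1, but G = 0 ✗
A single disagreement suffices: at (0,1,1,1,0) they differ, so the formula does not compute G.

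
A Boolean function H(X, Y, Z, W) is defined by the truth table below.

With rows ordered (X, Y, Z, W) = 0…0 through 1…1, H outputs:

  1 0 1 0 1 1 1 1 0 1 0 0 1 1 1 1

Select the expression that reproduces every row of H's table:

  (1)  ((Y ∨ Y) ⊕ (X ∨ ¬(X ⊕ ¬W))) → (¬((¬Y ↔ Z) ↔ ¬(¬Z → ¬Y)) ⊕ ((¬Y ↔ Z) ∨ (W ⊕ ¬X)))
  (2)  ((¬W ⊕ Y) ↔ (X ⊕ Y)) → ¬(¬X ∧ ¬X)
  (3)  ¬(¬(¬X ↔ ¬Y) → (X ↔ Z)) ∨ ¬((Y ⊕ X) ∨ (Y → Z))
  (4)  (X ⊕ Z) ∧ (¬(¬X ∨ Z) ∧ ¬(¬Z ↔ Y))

(2) fails at (0,1,0,1): the formula yields 0, H is 1.
(3) fails at (0,0,0,0): the formula yields 0, H is 1.
(4) fails at (0,0,0,0): the formula yields 0, H is 1.
Only (1) survives; checking it on all 16 rows confirms it matches H.

1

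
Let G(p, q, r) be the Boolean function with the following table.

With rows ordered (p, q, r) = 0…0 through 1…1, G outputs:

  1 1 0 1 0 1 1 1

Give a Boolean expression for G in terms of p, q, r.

G(p, q, r) = ¬(((¬p ∧ q) ∧ ¬r) ∨ ((p ∧ ¬q) ∧ ¬r))

G is 0 on only 2 rows — (0,1,0), (1,0,0). Writing each as a minterm (¬p·q·¬r, p·¬q·¬r) and OR-ing them characterizes exactly where G=0, so G is the negation of that disjunction.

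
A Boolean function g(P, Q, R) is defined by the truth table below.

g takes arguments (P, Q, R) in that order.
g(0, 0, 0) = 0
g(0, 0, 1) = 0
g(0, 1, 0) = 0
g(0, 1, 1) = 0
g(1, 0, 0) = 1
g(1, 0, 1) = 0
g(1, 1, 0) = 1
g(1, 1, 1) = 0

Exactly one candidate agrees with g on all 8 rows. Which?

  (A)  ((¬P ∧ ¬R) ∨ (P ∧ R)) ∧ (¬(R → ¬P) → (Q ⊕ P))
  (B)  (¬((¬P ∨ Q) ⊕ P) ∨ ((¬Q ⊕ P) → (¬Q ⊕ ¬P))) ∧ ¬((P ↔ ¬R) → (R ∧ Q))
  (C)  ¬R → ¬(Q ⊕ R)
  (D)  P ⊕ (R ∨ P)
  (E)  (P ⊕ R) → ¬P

B

(A) disagrees with g on (0,0,0) (formula → 1, table → 0); rule it out.
(C) disagrees with g on (0,0,0) (formula → 1, table → 0); rule it out.
(D) disagrees with g on (0,0,1) (formula → 1, table → 0); rule it out.
(E) disagrees with g on (0,0,0) (formula → 1, table → 0); rule it out.
That leaves (B). Evaluating it on every row reproduces the table of g exactly.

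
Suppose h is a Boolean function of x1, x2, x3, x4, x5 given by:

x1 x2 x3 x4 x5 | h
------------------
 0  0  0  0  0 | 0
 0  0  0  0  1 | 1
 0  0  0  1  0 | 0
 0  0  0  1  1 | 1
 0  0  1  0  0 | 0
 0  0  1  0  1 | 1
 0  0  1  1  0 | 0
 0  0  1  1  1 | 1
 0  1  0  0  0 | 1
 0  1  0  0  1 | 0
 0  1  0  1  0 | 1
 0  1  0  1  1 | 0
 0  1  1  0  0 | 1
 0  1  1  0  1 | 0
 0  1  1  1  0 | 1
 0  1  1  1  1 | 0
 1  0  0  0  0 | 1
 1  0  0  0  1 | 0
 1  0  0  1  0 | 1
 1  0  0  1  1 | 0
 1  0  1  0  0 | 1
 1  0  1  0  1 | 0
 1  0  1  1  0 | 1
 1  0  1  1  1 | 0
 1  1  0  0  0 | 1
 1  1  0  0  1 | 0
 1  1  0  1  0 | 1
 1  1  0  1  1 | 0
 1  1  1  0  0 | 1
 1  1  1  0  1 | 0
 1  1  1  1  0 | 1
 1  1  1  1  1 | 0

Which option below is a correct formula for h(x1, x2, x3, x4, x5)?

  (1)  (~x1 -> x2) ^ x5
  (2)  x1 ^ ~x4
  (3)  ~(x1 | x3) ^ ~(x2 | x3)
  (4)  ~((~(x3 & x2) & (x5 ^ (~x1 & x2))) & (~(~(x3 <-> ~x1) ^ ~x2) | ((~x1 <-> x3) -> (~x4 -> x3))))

(2) disagrees with h on (0,0,0,0,0) (formula → 1, table → 0); rule it out.
(3) disagrees with h on (0,0,0,0,1) (formula → 0, table → 1); rule it out.
(4) disagrees with h on (0,0,0,0,0) (formula → 1, table → 0); rule it out.
That leaves (1). Evaluating it on every row reproduces the table of h exactly.

1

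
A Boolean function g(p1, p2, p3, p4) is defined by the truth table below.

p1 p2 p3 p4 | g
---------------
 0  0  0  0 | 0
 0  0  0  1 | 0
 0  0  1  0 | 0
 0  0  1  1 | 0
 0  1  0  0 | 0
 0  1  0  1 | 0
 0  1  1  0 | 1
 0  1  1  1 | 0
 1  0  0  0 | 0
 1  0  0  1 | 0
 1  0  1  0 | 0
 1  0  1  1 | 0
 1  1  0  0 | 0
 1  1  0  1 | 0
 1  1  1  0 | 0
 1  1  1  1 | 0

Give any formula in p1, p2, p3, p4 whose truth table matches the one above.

g is 1 on exactly one input, (0,1,1,0), whose minterm is ¬p1·p2·p3·¬p4. So g is just that conjunction.

g(p1, p2, p3, p4) = ((not p1 and p2) and p3) and not p4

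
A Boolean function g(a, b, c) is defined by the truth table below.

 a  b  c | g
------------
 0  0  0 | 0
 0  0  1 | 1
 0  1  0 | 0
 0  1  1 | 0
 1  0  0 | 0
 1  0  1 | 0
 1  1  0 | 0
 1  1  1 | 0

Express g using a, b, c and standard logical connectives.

g is 1 on exactly one input, (0,0,1), whose minterm is ¬a·¬b·c. So g is just that conjunction.

g(a, b, c) = (not a and not b) and c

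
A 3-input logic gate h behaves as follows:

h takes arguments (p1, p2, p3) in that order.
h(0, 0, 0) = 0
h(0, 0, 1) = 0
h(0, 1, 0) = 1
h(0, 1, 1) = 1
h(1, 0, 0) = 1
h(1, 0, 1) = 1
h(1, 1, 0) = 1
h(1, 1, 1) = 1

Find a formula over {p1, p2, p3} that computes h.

There are just 2 zero rows: (0,0,0), (0,0,1). Their minterms are ¬p1·¬p2·¬p3, ¬p1·¬p2·p3; the OR of those covers precisely the 0-outputs, and negating it yields h.

h(p1, p2, p3) = not (((not p1 and not p2) and not p3) or ((not p1 and not p2) and p3))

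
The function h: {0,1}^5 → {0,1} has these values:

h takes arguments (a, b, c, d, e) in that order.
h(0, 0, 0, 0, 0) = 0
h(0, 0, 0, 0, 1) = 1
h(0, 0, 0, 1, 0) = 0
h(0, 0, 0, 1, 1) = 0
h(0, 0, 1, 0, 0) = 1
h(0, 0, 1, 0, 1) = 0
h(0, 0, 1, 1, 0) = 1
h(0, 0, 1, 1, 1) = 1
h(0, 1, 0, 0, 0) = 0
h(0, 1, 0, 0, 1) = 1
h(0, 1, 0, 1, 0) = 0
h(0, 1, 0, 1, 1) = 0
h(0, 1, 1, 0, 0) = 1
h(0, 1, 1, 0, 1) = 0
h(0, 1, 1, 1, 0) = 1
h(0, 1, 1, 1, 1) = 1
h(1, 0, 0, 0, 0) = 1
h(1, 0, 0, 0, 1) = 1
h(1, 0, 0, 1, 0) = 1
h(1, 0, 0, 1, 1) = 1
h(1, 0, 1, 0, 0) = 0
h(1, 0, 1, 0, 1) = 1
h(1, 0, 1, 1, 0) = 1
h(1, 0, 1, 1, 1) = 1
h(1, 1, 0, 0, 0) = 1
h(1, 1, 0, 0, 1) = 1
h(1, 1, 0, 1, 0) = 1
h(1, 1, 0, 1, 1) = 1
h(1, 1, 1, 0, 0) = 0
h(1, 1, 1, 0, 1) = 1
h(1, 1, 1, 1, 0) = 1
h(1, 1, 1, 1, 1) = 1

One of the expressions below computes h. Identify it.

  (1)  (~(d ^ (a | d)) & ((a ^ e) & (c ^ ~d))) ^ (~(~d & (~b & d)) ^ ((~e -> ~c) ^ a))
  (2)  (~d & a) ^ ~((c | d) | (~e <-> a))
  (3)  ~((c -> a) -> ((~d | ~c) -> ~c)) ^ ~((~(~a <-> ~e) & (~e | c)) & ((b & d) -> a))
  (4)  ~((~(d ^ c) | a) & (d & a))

(2) disagrees with h on (0,0,0,0,0) (formula → 1, table → 0); rule it out.
(3) disagrees with h on (0,0,0,0,0) (formula → 1, table → 0); rule it out.
(4) disagrees with h on (0,0,0,0,0) (formula → 1, table → 0); rule it out.
That leaves (1). Evaluating it on every row reproduces the table of h exactly.

1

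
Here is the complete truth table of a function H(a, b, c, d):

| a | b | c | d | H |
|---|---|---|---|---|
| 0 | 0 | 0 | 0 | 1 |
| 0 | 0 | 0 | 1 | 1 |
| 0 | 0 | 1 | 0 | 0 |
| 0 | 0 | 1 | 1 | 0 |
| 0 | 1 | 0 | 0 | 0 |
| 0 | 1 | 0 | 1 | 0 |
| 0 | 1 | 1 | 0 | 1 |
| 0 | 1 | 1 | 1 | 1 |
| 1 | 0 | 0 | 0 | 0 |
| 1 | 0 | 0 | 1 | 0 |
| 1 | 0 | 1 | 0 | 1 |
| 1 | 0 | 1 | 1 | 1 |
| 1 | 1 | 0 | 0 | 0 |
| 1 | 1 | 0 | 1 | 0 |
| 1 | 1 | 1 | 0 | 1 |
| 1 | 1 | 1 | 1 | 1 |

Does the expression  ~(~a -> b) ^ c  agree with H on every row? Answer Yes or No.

Yes

Test each input against both H and the formula:
  a=0, b=0, c=0, d=0: formula gives 1, H = 1 ✓
  a=0, b=0, c=0, d=1: formula gives 1, H = 1 ✓
  a=0, b=0, c=1, d=0: formula gives 0, H = 0 ✓
  a=0, b=0, c=1, d=1: formula gives 0, H = 0 ✓
  … (the remaining 12 rows also agree.)
All 16 rows match — the expression computes H exactly.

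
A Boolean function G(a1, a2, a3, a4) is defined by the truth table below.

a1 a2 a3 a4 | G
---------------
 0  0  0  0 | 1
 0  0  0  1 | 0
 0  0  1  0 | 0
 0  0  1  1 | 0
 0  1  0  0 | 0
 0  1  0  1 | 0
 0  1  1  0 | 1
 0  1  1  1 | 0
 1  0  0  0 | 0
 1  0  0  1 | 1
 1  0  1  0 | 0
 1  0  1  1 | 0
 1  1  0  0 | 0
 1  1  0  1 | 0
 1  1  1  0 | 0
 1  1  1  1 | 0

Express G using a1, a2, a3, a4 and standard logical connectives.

G(a1, a2, a3, a4) = ((((~a1 & ~a2) & ~a3) & ~a4) | (((~a1 & a2) & a3) & ~a4)) | (((a1 & ~a2) & ~a3) & a4)

Collect the rows where G=1 — (0,0,0,0), (0,1,1,0), (1,0,0,1) — and write one minterm per row: ¬a1·¬a2·¬a3·¬a4, ¬a1·a2·a3·¬a4, a1·¬a2·¬a3·a4. Their union (logical OR) reproduces the table exactly.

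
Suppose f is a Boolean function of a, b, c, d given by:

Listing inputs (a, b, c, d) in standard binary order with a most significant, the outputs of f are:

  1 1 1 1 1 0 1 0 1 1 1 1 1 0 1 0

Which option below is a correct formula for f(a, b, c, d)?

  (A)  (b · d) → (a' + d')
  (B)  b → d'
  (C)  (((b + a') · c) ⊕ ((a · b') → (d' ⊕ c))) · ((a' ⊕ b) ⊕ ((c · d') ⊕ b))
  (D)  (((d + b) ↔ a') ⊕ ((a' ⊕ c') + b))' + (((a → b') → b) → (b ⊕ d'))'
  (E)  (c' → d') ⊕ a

B

(A) disagrees with f on (0,1,0,1) (formula → 1, table → 0); rule it out.
(C) disagrees with f on (0,0,1,0) (formula → 0, table → 1); rule it out.
(D) disagrees with f on (0,0,0,1) (formula → 0, table → 1); rule it out.
(E) disagrees with f on (0,0,0,1) (formula → 0, table → 1); rule it out.
(B) is the remaining candidate, and it agrees with f on all 16 inputs.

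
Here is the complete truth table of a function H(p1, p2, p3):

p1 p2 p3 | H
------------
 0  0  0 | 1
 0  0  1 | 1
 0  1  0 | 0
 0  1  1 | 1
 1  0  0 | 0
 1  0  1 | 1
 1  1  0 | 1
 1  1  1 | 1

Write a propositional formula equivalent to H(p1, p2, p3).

H(p1, p2, p3) = ¬(((¬p1 ∧ p2) ∧ ¬p3) ∨ ((p1 ∧ ¬p2) ∧ ¬p3))

H is 0 on only 2 rows — (0,1,0), (1,0,0). Writing each as a minterm (¬p1·p2·¬p3, p1·¬p2·¬p3) and OR-ing them characterizes exactly where H=0, so H is the negation of that disjunction.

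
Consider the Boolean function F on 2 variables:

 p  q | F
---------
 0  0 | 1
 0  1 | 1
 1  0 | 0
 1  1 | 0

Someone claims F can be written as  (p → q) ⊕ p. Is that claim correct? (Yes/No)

Check the formula against F row by row:
  p=0, q=0: formula gives 1, F = 1 ✓
  p=0, q=1: formula gives 1, F = 1 ✓
  p=1, q=0: formula gives 1, but F = 0 ✗
A single disagreement suffices: at (1,0) they differ, so the formula does not compute F.

No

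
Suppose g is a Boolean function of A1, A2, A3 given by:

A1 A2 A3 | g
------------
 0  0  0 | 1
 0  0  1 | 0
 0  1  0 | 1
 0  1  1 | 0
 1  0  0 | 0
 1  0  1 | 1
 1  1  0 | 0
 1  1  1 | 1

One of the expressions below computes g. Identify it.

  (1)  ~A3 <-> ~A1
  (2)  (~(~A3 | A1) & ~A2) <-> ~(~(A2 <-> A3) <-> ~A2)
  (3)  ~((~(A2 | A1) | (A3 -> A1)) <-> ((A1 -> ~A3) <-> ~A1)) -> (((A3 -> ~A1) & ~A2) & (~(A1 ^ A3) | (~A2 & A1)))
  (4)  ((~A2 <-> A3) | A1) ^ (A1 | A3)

1

(2) disagrees with g on (0,0,0) (formula → 0, table → 1); rule it out.
(3) disagrees with g on (0,0,1) (formula → 1, table → 0); rule it out.
(4) disagrees with g on (0,0,0) (formula → 0, table → 1); rule it out.
Only (1) survives; checking it on all 8 rows confirms it matches g.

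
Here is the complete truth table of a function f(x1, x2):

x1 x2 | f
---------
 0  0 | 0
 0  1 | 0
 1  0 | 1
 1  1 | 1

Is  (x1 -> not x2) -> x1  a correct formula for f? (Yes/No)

Yes

Evaluate (x1 -> not x2) -> x1 on each row and compare to f:
  x1=0, x2=0: formula gives 0, f = 0 ✓
  x1=0, x2=1: formula gives 0, f = 0 ✓
  x1=1, x2=0: formula gives 1, f = 1 ✓
  x1=1, x2=1: formula gives 1, f = 1 ✓
No disagreement on any input; they are logically equivalent.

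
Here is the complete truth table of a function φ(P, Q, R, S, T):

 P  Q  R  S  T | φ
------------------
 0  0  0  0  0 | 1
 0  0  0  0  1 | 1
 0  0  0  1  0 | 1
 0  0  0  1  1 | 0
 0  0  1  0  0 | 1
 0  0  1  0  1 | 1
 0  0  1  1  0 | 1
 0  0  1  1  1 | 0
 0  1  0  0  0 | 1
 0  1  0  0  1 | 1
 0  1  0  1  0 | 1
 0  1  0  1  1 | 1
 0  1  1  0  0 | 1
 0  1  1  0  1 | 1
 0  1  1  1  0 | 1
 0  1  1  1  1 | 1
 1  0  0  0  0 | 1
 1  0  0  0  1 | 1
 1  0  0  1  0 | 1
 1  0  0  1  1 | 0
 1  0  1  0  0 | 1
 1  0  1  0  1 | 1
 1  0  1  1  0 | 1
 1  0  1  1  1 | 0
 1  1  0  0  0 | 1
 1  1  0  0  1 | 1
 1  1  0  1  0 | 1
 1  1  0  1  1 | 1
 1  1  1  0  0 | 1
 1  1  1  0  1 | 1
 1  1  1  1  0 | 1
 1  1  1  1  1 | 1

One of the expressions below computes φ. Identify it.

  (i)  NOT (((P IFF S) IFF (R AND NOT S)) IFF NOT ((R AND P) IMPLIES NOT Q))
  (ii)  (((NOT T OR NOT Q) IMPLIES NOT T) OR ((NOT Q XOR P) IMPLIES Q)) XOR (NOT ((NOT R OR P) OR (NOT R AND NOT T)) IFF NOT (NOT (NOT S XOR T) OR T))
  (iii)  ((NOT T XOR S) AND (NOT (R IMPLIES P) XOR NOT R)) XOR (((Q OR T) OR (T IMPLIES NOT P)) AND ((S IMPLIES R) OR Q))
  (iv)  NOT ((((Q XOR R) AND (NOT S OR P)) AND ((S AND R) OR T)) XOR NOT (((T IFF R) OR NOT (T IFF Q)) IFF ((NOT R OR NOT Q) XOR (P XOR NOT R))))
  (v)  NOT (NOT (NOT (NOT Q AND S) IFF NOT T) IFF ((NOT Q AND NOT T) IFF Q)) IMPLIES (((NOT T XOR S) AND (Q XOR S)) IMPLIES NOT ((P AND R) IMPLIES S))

v

(i) fails at (0,0,0,0,0): the formula yields 0, φ is 1.
(ii) fails at (0,0,0,1,0): the formula yields 0, φ is 1.
(iii) fails at (0,0,0,0,0): the formula yields 0, φ is 1.
(iv) fails at (0,0,0,0,0): the formula yields 0, φ is 1.
(v) is the remaining candidate, and it agrees with φ on all 32 inputs.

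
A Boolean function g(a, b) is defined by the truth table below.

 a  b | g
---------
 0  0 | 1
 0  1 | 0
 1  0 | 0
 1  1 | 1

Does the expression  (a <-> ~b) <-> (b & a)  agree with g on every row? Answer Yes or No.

Evaluate (a <-> ~b) <-> (b & a) on each row and compare to g:
  a=0, b=0: formula gives 1, g = 1 ✓
  a=0, b=1: formula gives 0, g = 0 ✓
  a=1, b=0: formula gives 0, g = 0 ✓
  a=1, b=1: formula gives 0, but g = 1 ✗
Row (1,1) is a counterexample, so the formula is not equivalent to g.

No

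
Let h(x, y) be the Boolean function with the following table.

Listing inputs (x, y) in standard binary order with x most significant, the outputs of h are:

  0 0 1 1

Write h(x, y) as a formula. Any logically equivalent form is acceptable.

The output simply equals x.

h(x, y) = x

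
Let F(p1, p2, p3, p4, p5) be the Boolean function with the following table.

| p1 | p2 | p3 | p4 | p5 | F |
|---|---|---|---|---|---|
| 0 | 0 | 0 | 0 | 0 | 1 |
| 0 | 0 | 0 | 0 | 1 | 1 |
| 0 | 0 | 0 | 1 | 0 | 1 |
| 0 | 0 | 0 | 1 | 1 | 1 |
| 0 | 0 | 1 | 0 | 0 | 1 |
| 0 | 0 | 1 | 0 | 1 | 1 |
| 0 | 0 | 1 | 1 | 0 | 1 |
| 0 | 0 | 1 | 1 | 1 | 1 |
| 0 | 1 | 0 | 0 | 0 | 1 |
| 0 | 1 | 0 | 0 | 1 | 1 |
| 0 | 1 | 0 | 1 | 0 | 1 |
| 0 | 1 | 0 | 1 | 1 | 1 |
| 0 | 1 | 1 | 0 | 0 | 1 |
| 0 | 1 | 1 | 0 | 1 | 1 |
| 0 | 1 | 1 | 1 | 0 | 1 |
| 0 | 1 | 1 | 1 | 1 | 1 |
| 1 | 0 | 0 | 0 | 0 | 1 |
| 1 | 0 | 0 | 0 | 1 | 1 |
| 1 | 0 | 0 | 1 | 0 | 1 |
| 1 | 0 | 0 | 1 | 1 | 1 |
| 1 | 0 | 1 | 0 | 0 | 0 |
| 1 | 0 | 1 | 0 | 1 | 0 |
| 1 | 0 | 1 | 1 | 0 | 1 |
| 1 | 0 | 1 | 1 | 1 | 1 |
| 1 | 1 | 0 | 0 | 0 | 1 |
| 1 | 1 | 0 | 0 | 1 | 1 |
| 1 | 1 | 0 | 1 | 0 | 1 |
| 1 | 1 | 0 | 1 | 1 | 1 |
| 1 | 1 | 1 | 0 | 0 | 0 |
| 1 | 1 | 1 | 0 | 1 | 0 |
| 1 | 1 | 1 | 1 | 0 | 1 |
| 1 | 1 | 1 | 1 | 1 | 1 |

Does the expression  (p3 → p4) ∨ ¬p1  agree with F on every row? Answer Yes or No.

Yes

Test each input against both F and the formula:
  p1=0, p2=0, p3=0, p4=0, p5=0: formula gives 1, F = 1 ✓
  p1=0, p2=0, p3=0, p4=0, p5=1: formula gives 1, F = 1 ✓
  p1=0, p2=0, p3=0, p4=1, p5=0: formula gives 1, F = 1 ✓
  p1=0, p2=0, p3=0, p4=1, p5=1: formula gives 1, F = 1 ✓
  … (the remaining 28 rows also agree.)
Every row agrees, so the formula is equivalent.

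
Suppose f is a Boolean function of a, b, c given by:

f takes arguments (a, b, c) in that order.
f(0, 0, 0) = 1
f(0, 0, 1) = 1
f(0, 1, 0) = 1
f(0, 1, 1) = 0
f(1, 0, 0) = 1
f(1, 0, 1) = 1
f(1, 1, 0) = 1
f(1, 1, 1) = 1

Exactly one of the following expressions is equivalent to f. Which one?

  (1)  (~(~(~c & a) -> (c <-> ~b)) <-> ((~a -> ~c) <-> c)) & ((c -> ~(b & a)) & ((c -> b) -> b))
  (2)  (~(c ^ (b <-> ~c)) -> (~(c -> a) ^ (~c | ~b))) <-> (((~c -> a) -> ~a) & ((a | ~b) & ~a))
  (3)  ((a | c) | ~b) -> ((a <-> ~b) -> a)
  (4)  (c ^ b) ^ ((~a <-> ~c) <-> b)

3

(1) fails at (0,0,0): the formula yields 0, f is 1.
(2) fails at (0,0,1): the formula yields 0, f is 1.
(4) fails at (0,0,0): the formula yields 0, f is 1.
(3) is the remaining candidate, and it agrees with f on all 8 inputs.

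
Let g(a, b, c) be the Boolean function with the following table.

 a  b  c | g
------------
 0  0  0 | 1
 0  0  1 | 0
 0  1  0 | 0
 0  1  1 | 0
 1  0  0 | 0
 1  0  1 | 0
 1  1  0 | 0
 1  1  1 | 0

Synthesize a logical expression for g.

The output is 1 only when every input is 0 — NOR of all inputs.

g(a, b, c) = ((a + b) + c)'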